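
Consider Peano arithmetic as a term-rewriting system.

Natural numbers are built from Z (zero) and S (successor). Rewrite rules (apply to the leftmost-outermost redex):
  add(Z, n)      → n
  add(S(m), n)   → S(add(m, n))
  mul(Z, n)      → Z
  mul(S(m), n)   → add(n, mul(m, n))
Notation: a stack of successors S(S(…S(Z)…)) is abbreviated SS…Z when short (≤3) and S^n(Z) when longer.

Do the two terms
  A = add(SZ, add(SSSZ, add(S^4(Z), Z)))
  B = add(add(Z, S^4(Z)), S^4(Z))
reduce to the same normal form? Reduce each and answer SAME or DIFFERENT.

Answer: SAME — A ⇓ S^8(Z), B ⇓ S^8(Z)

Derivation:
Term A:
  start: add(SZ, add(SSSZ, add(S^4(Z), Z)))
  →1  S(add(Z, add(SSSZ, add(S^4(Z), Z))))
  →2  S(add(SSSZ, add(S^4(Z), Z)))
  →3  S(S(add(SSZ, add(S^4(Z), Z))))
  →4  S(S(S(add(SZ, add(S^4(Z), Z)))))
  →5  S(S(S(S(add(Z, add(S^4(Z), Z))))))
  →6  S(S(S(S(add(S^4(Z), Z)))))
  →7  S(S(S(S(S(add(SSSZ, Z))))))
  →8  S(S(S(S(S(S(add(SSZ, Z)))))))
  →9  S(S(S(S(S(S(S(add(SZ, Z))))))))
  →10  S(S(S(S(S(S(S(S(add(Z, Z)))))))))
  →11  S^8(Z)

Term B:
  start: add(add(Z, S^4(Z)), S^4(Z))
  →1  add(S^4(Z), S^4(Z))
  →2  S(add(SSSZ, S^4(Z)))
  →3  S(S(add(SSZ, S^4(Z))))
  →4  S(S(S(add(SZ, S^4(Z)))))
  →5  S(S(S(S(add(Z, S^4(Z))))))
  →6  S^8(Z)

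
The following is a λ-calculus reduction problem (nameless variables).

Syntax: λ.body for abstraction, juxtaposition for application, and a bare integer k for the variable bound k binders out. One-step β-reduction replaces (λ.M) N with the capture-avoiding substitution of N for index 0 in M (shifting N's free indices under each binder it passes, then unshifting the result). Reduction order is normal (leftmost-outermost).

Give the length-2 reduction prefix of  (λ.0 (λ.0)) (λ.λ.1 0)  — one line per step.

  start: (λ.0 (λ.0)) (λ.λ.1 0)
  →1  (λ.λ.1 0) (λ.0)
  →2  λ.(λ.0) 0

Answer: after 2 steps: λ.(λ.0) 0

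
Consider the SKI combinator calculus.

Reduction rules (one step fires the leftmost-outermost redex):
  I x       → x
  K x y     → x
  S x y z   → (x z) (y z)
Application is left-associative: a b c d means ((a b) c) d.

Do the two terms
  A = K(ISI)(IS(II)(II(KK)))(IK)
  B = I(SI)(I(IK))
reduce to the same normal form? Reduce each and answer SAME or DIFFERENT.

Answer: SAME — A ⇓ SIK, B ⇓ SIK

Reduction:
Term A:
  start: K(ISI)(IS(II)(II(KK)))(IK)
  [1] ISI(IK)
  [2] SI(IK)
  [3] SIK

Term B:
  start: I(SI)(I(IK))
  [1] SI(I(IK))
  [2] SI(IK)
  [3] SIK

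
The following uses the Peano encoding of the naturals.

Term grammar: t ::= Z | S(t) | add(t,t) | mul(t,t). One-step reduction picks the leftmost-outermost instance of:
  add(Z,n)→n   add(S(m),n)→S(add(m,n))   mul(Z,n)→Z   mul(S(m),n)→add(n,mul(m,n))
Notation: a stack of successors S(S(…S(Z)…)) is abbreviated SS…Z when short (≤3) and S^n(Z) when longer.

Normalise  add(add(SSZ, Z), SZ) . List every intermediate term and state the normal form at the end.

Answer: normal form = SSSZ  (in 6 steps)

Derivation:
  start: add(add(SSZ, Z), SZ)
  [1] add(S(add(SZ, Z)), SZ)
  [2] S(add(add(SZ, Z), SZ))
  [3] S(add(S(add(Z, Z)), SZ))
  [4] S(S(add(add(Z, Z), SZ)))
  [5] S(S(add(Z, SZ)))
  [6] SSSZ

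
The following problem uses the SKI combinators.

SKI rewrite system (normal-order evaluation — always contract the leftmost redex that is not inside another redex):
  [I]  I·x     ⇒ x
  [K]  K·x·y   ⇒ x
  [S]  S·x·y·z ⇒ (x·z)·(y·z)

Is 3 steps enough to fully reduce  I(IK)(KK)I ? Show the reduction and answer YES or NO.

Answer: YES — reaches normal form KK in 3 ≤ 3 steps

Working:
  start: I(IK)(KK)I
  step 1: IK(KK)I
  step 2: K(KK)I
  step 3: KK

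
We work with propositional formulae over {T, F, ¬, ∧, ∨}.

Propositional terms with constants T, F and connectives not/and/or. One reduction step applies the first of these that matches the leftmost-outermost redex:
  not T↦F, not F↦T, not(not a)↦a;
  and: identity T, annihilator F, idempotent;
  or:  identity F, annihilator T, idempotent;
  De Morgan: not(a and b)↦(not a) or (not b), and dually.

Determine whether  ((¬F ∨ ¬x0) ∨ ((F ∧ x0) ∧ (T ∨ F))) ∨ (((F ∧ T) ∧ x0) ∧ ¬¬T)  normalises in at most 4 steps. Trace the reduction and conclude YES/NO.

  start: ((¬F ∨ ¬x0) ∨ ((F ∧ x0) ∧ (T ∨ F))) ∨ (((F ∧ T) ∧ x0) ∧ ¬¬T)
  step 1: ((T ∨ ¬x0) ∨ ((F ∧ x0) ∧ (T ∨ F))) ∨ (((F ∧ T) ∧ x0) ∧ ¬¬T)
  step 2: (T ∨ ((F ∧ x0) ∧ (T ∨ F))) ∨ (((F ∧ T) ∧ x0) ∧ ¬¬T)
  step 3: T ∨ (((F ∧ T) ∧ x0) ∧ ¬¬T)
  step 4: T

Answer: YES — reaches normal form T in 4 ≤ 4 steps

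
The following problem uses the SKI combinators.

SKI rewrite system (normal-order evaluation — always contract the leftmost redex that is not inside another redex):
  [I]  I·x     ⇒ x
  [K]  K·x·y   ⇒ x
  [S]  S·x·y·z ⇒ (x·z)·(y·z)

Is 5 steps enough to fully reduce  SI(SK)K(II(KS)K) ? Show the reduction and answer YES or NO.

  start: SI(SK)K(II(KS)K)
  [1] IK(SKK)(II(KS)K)
  [2] K(SKK)(II(KS)K)
  [3] SKK

Answer: YES — reaches normal form SKK in 3 ≤ 5 steps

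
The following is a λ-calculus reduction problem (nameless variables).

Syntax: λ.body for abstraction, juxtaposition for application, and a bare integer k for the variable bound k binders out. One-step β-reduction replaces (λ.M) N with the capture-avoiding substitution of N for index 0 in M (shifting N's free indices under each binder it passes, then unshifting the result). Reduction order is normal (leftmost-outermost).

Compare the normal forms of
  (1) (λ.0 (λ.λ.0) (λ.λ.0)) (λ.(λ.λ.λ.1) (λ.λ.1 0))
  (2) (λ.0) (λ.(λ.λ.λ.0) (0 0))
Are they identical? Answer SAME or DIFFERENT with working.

Term A:
  start: (λ.0 (λ.λ.0) (λ.λ.0)) (λ.(λ.λ.λ.1) (λ.λ.1 0))
  step 1: (λ.(λ.λ.λ.1) (λ.λ.1 0)) (λ.λ.0) (λ.λ.0)
  step 2: (λ.λ.λ.1) (λ.λ.1 0) (λ.λ.0)
  step 3: (λ.λ.1) (λ.λ.0)
  step 4: λ.λ.λ.0

Term B:
  start: (λ.0) (λ.(λ.λ.λ.0) (0 0))
  step 1: λ.(λ.λ.λ.0) (0 0)
  step 2: λ.λ.λ.0

Answer: SAME — A ⇓ λ.λ.λ.0, B ⇓ λ.λ.λ.0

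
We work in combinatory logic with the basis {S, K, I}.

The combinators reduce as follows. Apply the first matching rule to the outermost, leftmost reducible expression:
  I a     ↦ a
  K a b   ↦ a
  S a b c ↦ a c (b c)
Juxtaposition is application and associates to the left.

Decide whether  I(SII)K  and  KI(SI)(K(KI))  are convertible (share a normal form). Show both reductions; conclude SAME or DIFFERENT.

Term A:
  start: I(SII)K
  [1] SIIK
  [2] IK(IK)
  [3] K(IK)
  [4] KK

Term B:
  start: KI(SI)(K(KI))
  [1] I(K(KI))
  [2] K(KI)

Answer: DIFFERENT — A ⇓ KK, B ⇓ K(KI)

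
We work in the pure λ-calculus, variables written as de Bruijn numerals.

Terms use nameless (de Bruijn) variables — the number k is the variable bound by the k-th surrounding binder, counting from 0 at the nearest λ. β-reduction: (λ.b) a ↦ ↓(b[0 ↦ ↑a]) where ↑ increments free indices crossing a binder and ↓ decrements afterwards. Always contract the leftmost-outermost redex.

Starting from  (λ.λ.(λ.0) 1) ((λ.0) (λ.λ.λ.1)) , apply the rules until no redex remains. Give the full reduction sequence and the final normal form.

Answer: normal form = λ.λ.λ.λ.1  (in 3 steps)

Derivation:
  start: (λ.λ.(λ.0) 1) ((λ.0) (λ.λ.λ.1))
  step 1: λ.(λ.0) ((λ.0) (λ.λ.λ.1))
  step 2: λ.(λ.0) (λ.λ.λ.1)
  step 3: λ.λ.λ.λ.1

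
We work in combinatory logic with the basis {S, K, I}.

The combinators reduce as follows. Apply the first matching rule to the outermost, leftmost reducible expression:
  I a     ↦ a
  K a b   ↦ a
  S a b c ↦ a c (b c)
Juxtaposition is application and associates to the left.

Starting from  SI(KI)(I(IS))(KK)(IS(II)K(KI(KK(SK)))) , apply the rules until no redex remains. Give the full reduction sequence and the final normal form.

  start: SI(KI)(I(IS))(KK)(IS(II)K(KI(KK(SK))))
  →1  I(I(IS))(KI(I(IS)))(KK)(IS(II)K(KI(KK(SK))))
  →2  I(IS)(KI(I(IS)))(KK)(IS(II)K(KI(KK(SK))))
  →3  IS(KI(I(IS)))(KK)(IS(II)K(KI(KK(SK))))
  →4  S(KI(I(IS)))(KK)(IS(II)K(KI(KK(SK))))
  →5  KI(I(IS))(IS(II)K(KI(KK(SK))))(KK(IS(II)K(KI(KK(SK)))))
  →6  I(IS(II)K(KI(KK(SK))))(KK(IS(II)K(KI(KK(SK)))))
  →7  IS(II)K(KI(KK(SK)))(KK(IS(II)K(KI(KK(SK)))))
  →8  S(II)K(KI(KK(SK)))(KK(IS(II)K(KI(KK(SK)))))
  →9  II(KI(KK(SK)))(K(KI(KK(SK))))(KK(IS(II)K(KI(KK(SK)))))
  →10  I(KI(KK(SK)))(K(KI(KK(SK))))(KK(IS(II)K(KI(KK(SK)))))
  →11  KI(KK(SK))(K(KI(KK(SK))))(KK(IS(II)K(KI(KK(SK)))))
  →12  I(K(KI(KK(SK))))(KK(IS(II)K(KI(KK(SK)))))
  →13  K(KI(KK(SK)))(KK(IS(II)K(KI(KK(SK)))))
  →14  KI(KK(SK))
  →15  I

Answer: normal form = I  (in 15 steps)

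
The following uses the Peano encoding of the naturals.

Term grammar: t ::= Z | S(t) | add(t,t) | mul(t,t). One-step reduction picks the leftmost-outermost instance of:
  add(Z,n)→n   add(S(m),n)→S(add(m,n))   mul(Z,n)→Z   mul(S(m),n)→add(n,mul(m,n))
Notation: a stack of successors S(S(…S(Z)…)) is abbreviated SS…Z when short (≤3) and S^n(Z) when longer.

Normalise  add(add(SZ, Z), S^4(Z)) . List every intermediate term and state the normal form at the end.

  start: add(add(SZ, Z), S^4(Z))
  step 1: add(S(add(Z, Z)), S^4(Z))
  step 2: S(add(add(Z, Z), S^4(Z)))
  step 3: S(add(Z, S^4(Z)))
  step 4: S^5(Z)

Answer: normal form = S^5(Z)  (in 4 steps)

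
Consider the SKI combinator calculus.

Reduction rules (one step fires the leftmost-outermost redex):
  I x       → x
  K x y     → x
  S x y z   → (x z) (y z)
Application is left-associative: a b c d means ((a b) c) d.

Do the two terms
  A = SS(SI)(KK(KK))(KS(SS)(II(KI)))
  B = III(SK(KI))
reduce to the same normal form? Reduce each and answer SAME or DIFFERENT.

Term A:
  start: SS(SI)(KK(KK))(KS(SS)(II(KI)))
  →1  S(KK(KK))(SI(KK(KK)))(KS(SS)(II(KI)))
  →2  KK(KK)(KS(SS)(II(KI)))(SI(KK(KK))(KS(SS)(II(KI))))
  →3  K(KS(SS)(II(KI)))(SI(KK(KK))(KS(SS)(II(KI))))
  →4  KS(SS)(II(KI))
  →5  S(II(KI))
  →6  S(I(KI))
  →7  S(KI)

Term B:
  start: III(SK(KI))
  →1  II(SK(KI))
  →2  I(SK(KI))
  →3  SK(KI)

Answer: DIFFERENT — A ⇓ S(KI), B ⇓ SK(KI)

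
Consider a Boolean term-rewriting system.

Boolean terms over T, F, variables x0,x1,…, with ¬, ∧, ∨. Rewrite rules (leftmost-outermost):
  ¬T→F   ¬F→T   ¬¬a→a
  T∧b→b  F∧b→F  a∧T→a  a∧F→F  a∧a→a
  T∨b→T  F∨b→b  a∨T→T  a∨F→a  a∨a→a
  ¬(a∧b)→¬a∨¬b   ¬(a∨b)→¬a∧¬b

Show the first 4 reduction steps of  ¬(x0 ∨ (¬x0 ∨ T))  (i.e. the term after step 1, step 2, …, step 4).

Answer: after 4 steps: ¬x0 ∧ (x0 ∧ F)

Reduction:
  start: ¬(x0 ∨ (¬x0 ∨ T))
  →1  ¬x0 ∧ ¬(¬x0 ∨ T)
  →2  ¬x0 ∧ (¬¬x0 ∧ ¬T)
  →3  ¬x0 ∧ (x0 ∧ ¬T)
  →4  ¬x0 ∧ (x0 ∧ F)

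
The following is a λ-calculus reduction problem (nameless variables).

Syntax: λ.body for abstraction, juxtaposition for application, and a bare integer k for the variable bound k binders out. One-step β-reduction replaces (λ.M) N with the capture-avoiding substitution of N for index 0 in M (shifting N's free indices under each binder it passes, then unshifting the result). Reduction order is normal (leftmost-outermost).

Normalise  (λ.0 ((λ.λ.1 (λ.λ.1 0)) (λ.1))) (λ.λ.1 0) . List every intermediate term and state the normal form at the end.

Answer: normal form = λ.λ.λ.1 0  (in 5 steps)

Reduction:
  start: (λ.0 ((λ.λ.1 (λ.λ.1 0)) (λ.1))) (λ.λ.1 0)
  [1] (λ.λ.1 0) ((λ.λ.1 (λ.λ.1 0)) (λ.λ.λ.1 0))
  [2] λ.(λ.λ.1 (λ.λ.1 0)) (λ.λ.λ.1 0) 0
  [3] λ.(λ.(λ.λ.λ.1 0) (λ.λ.1 0)) 0
  [4] λ.(λ.λ.λ.1 0) (λ.λ.1 0)
  [5] λ.λ.λ.1 0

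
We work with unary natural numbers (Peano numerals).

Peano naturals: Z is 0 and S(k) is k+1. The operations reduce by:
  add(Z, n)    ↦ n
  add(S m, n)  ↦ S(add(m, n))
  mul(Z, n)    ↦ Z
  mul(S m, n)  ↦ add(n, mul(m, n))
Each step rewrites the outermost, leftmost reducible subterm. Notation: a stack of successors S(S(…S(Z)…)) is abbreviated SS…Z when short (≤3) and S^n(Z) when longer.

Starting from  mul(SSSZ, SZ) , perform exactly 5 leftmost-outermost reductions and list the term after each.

  start: mul(SSSZ, SZ)
  step 1: add(SZ, mul(SSZ, SZ))
  step 2: S(add(Z, mul(SSZ, SZ)))
  step 3: S(mul(SSZ, SZ))
  step 4: S(add(SZ, mul(SZ, SZ)))
  step 5: S(S(add(Z, mul(SZ, SZ))))

Answer: after 5 steps: S(S(add(Z, mul(SZ, SZ))))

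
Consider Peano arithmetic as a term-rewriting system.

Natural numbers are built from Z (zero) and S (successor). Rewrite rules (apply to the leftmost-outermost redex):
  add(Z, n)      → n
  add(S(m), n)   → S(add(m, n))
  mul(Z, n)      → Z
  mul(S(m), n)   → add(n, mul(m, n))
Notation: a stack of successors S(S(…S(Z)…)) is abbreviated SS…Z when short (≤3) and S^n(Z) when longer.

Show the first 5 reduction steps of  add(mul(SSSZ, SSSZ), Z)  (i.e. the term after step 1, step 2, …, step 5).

  start: add(mul(SSSZ, SSSZ), Z)
  →1  add(add(SSSZ, mul(SSZ, SSSZ)), Z)
  →2  add(S(add(SSZ, mul(SSZ, SSSZ))), Z)
  →3  S(add(add(SSZ, mul(SSZ, SSSZ)), Z))
  →4  S(add(S(add(SZ, mul(SSZ, SSSZ))), Z))
  →5  S(S(add(add(SZ, mul(SSZ, SSSZ)), Z)))

Answer: after 5 steps: S(S(add(add(SZ, mul(SSZ, SSSZ)), Z)))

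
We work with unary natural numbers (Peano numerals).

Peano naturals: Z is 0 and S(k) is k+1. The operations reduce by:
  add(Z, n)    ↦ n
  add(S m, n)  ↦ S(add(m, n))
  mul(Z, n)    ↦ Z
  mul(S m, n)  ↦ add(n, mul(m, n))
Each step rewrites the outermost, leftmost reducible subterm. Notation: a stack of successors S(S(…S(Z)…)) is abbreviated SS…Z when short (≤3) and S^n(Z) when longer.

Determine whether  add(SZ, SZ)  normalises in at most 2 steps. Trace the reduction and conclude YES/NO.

  start: add(SZ, SZ)
  step 1: S(add(Z, SZ))
  step 2: SSZ

Answer: YES — reaches normal form SSZ in 2 ≤ 2 steps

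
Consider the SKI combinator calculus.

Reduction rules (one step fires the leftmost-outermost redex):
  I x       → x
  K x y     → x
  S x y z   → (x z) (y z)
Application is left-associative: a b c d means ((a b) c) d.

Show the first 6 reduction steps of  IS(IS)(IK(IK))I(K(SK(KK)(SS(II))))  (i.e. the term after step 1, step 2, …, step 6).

Answer: after 6 steps: SK(KK)(SS(II))

Working:
  start: IS(IS)(IK(IK))I(K(SK(KK)(SS(II))))
  →1  S(IS)(IK(IK))I(K(SK(KK)(SS(II))))
  →2  ISI(IK(IK)I)(K(SK(KK)(SS(II))))
  →3  SI(IK(IK)I)(K(SK(KK)(SS(II))))
  →4  I(K(SK(KK)(SS(II))))(IK(IK)I(K(SK(KK)(SS(II)))))
  →5  K(SK(KK)(SS(II)))(IK(IK)I(K(SK(KK)(SS(II)))))
  →6  SK(KK)(SS(II))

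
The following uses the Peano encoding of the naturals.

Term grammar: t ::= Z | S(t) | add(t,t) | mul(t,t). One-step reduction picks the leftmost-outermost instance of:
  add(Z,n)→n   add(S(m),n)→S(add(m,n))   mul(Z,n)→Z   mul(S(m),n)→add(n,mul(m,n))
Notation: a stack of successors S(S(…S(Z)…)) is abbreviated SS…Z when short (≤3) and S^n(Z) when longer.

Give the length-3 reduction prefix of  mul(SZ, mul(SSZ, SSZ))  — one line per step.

  start: mul(SZ, mul(SSZ, SSZ))
  →1  add(mul(SSZ, SSZ), mul(Z, mul(SSZ, SSZ)))
  →2  add(add(SSZ, mul(SZ, SSZ)), mul(Z, mul(SSZ, SSZ)))
  →3  add(S(add(SZ, mul(SZ, SSZ))), mul(Z, mul(SSZ, SSZ)))

Answer: after 3 steps: add(S(add(SZ, mul(SZ, SSZ))), mul(Z, mul(SSZ, SSZ)))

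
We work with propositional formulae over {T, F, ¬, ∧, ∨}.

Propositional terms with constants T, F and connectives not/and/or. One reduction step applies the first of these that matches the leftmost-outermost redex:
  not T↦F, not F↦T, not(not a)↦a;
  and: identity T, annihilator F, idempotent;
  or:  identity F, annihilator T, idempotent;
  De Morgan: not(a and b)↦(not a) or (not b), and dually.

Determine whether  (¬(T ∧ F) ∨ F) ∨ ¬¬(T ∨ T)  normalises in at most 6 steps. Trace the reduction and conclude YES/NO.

  start: (¬(T ∧ F) ∨ F) ∨ ¬¬(T ∨ T)
  step 1: ¬(T ∧ F) ∨ ¬¬(T ∨ T)
  step 2: (¬T ∨ ¬F) ∨ ¬¬(T ∨ T)
  step 3: (F ∨ ¬F) ∨ ¬¬(T ∨ T)
  step 4: ¬F ∨ ¬¬(T ∨ T)
  step 5: T ∨ ¬¬(T ∨ T)
  step 6: T

Answer: YES — reaches normal form T in 6 ≤ 6 steps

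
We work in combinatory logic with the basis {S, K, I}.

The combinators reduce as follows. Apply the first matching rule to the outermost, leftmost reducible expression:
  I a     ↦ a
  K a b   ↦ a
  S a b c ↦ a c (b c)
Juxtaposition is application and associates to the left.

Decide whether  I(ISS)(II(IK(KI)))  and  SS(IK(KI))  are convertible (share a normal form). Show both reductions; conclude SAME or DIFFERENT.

Answer: SAME — A ⇓ SS(K(KI)), B ⇓ SS(K(KI))

Reduction:
Term A:
  start: I(ISS)(II(IK(KI)))
  step 1: ISS(II(IK(KI)))
  step 2: SS(II(IK(KI)))
  step 3: SS(I(IK(KI)))
  step 4: SS(IK(KI))
  step 5: SS(K(KI))

Term B:
  start: SS(IK(KI))
  step 1: SS(K(KI))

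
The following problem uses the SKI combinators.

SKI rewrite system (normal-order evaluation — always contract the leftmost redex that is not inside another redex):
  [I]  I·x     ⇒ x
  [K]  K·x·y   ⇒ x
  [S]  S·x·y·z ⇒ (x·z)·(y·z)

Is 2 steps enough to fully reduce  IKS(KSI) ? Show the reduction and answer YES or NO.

Answer: YES — reaches normal form S in 2 ≤ 2 steps

Derivation:
  start: IKS(KSI)
  →1  KS(KSI)
  →2  S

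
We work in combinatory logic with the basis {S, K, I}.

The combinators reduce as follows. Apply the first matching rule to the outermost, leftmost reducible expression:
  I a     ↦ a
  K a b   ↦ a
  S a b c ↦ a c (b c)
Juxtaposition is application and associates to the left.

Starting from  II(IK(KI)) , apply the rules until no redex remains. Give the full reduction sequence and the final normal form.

Answer: normal form = K(KI)  (in 3 steps)

Reduction:
  start: II(IK(KI))
  step 1: I(IK(KI))
  step 2: IK(KI)
  step 3: K(KI)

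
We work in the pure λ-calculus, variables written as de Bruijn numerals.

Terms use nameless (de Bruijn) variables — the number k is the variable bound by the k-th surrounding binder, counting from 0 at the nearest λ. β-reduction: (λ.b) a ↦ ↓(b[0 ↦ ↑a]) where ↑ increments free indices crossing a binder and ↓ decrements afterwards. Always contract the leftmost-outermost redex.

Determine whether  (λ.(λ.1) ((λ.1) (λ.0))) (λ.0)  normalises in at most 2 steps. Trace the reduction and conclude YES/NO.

Answer: YES — reaches normal form λ.0 in 2 ≤ 2 steps

Reduction:
  start: (λ.(λ.1) ((λ.1) (λ.0))) (λ.0)
  →1  (λ.λ.0) ((λ.λ.0) (λ.0))
  →2  λ.0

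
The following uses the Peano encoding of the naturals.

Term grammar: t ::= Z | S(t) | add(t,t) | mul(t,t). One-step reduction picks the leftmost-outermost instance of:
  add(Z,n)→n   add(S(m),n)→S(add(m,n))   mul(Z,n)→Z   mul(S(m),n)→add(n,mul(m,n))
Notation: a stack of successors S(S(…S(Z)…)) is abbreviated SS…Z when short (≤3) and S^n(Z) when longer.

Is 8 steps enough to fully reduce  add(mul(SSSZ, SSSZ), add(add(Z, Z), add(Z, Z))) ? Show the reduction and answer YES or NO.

Answer: NO — after 8 steps the term is S(S(S(add(mul(SSZ, SSSZ), add(add(Z, Z), add(Z, Z)))))), not yet normal

Derivation:
  start: add(mul(SSSZ, SSSZ), add(add(Z, Z), add(Z, Z)))
  step 1: add(add(SSSZ, mul(SSZ, SSSZ)), add(add(Z, Z), add(Z, Z)))
  step 2: add(S(add(SSZ, mul(SSZ, SSSZ))), add(add(Z, Z), add(Z, Z)))
  step 3: S(add(add(SSZ, mul(SSZ, SSSZ)), add(add(Z, Z), add(Z, Z))))
  step 4: S(add(S(add(SZ, mul(SSZ, SSSZ))), add(add(Z, Z), add(Z, Z))))
  step 5: S(S(add(add(SZ, mul(SSZ, SSSZ)), add(add(Z, Z), add(Z, Z)))))
  step 6: S(S(add(S(add(Z, mul(SSZ, SSSZ))), add(add(Z, Z), add(Z, Z)))))
  step 7: S(S(S(add(add(Z, mul(SSZ, SSSZ)), add(add(Z, Z), add(Z, Z))))))
  step 8: S(S(S(add(mul(SSZ, SSSZ), add(add(Z, Z), add(Z, Z))))))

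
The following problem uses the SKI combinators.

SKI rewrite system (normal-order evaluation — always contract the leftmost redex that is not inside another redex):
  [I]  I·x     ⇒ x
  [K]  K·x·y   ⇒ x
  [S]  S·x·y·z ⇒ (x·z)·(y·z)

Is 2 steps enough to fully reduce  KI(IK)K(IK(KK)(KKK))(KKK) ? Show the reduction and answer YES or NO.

  start: KI(IK)K(IK(KK)(KKK))(KKK)
  [1] IK(IK(KK)(KKK))(KKK)
  [2] K(IK(KK)(KKK))(KKK)

Answer: NO — after 2 steps the term is K(IK(KK)(KKK))(KKK), not yet normal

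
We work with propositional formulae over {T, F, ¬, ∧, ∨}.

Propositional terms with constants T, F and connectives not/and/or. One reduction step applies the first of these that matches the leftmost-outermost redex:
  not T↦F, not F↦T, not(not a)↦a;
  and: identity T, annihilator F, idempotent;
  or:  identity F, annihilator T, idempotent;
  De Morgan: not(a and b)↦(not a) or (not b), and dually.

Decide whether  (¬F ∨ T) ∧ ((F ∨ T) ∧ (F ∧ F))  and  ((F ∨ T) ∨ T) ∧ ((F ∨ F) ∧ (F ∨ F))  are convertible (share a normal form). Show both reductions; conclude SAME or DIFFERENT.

Answer: SAME — A ⇓ F, B ⇓ F

Derivation:
Term A:
  start: (¬F ∨ T) ∧ ((F ∨ T) ∧ (F ∧ F))
  →1  T ∧ ((F ∨ T) ∧ (F ∧ F))
  →2  (F ∨ T) ∧ (F ∧ F)
  →3  T ∧ (F ∧ F)
  →4  F ∧ F
  →5  F

Term B:
  start: ((F ∨ T) ∨ T) ∧ ((F ∨ F) ∧ (F ∨ F))
  →1  T ∧ ((F ∨ F) ∧ (F ∨ F))
  →2  (F ∨ F) ∧ (F ∨ F)
  →3  F ∨ F
  →4  F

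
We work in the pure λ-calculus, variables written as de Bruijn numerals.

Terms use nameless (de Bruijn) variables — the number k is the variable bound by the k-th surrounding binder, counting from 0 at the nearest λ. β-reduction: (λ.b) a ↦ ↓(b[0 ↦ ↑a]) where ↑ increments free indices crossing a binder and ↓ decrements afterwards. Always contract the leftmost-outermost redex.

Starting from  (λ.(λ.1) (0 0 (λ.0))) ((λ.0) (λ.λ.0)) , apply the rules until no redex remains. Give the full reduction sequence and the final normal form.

  start: (λ.(λ.1) (0 0 (λ.0))) ((λ.0) (λ.λ.0))
  step 1: (λ.(λ.0) (λ.λ.0)) ((λ.0) (λ.λ.0) ((λ.0) (λ.λ.0)) (λ.0))
  step 2: (λ.0) (λ.λ.0)
  step 3: λ.λ.0

Answer: normal form = λ.λ.0  (in 3 steps)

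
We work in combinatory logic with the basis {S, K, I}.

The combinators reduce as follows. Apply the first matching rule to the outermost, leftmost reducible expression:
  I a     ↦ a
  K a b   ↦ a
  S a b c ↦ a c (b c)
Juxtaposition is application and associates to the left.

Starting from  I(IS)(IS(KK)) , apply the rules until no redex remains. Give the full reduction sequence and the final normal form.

  start: I(IS)(IS(KK))
  [1] IS(IS(KK))
  [2] S(IS(KK))
  [3] S(S(KK))

Answer: normal form = S(S(KK))  (in 3 steps)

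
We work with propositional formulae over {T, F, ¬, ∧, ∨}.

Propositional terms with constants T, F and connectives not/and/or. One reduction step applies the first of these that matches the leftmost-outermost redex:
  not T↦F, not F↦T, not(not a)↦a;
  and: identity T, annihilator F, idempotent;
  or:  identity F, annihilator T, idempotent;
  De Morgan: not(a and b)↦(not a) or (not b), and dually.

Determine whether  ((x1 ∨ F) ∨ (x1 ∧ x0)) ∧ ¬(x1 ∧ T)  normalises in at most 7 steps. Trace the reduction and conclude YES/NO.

Answer: YES — reaches normal form (x1 ∨ (x1 ∧ x0)) ∧ ¬x1 in 4 ≤ 7 steps

Reduction:
  start: ((x1 ∨ F) ∨ (x1 ∧ x0)) ∧ ¬(x1 ∧ T)
  →1  (x1 ∨ (x1 ∧ x0)) ∧ ¬(x1 ∧ T)
  →2  (x1 ∨ (x1 ∧ x0)) ∧ (¬x1 ∨ ¬T)
  →3  (x1 ∨ (x1 ∧ x0)) ∧ (¬x1 ∨ F)
  →4  (x1 ∨ (x1 ∧ x0)) ∧ ¬x1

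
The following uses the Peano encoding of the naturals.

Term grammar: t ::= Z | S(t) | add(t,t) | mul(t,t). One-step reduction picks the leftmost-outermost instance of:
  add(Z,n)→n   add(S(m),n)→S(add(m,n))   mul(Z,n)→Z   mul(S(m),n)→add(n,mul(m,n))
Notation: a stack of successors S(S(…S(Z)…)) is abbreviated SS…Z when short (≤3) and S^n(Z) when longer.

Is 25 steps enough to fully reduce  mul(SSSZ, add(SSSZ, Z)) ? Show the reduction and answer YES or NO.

Answer: NO — after 25 steps the term is S(S(S(S(S(S(S(S(S(add(add(Z, Z), mul(Z, add(SSSZ, Z)))))))))))), not yet normal

Derivation:
  start: mul(SSSZ, add(SSSZ, Z))
  →1  add(add(SSSZ, Z), mul(SSZ, add(SSSZ, Z)))
  →2  add(S(add(SSZ, Z)), mul(SSZ, add(SSSZ, Z)))
  →3  S(add(add(SSZ, Z), mul(SSZ, add(SSSZ, Z))))
  →4  S(add(S(add(SZ, Z)), mul(SSZ, add(SSSZ, Z))))
  →5  S(S(add(add(SZ, Z), mul(SSZ, add(SSSZ, Z)))))
  →6  S(S(add(S(add(Z, Z)), mul(SSZ, add(SSSZ, Z)))))
  →7  S(S(S(add(add(Z, Z), mul(SSZ, add(SSSZ, Z))))))
  →8  S(S(S(add(Z, mul(SSZ, add(SSSZ, Z))))))
  →9  S(S(S(mul(SSZ, add(SSSZ, Z)))))
  →10  S(S(S(add(add(SSSZ, Z), mul(SZ, add(SSSZ, Z))))))
  →11  S(S(S(add(S(add(SSZ, Z)), mul(SZ, add(SSSZ, Z))))))
  →12  S(S(S(S(add(add(SSZ, Z), mul(SZ, add(SSSZ, Z)))))))
  →13  S(S(S(S(add(S(add(SZ, Z)), mul(SZ, add(SSSZ, Z)))))))
  →14  S(S(S(S(S(add(add(SZ, Z), mul(SZ, add(SSSZ, Z))))))))
  →15  S(S(S(S(S(add(S(add(Z, Z)), mul(SZ, add(SSSZ, Z))))))))
  →16  S(S(S(S(S(S(add(add(Z, Z), mul(SZ, add(SSSZ, Z)))))))))
  →17  S(S(S(S(S(S(add(Z, mul(SZ, add(SSSZ, Z)))))))))
  →18  S(S(S(S(S(S(mul(SZ, add(SSSZ, Z))))))))
  →19  S(S(S(S(S(S(add(add(SSSZ, Z), mul(Z, add(SSSZ, Z)))))))))
  →20  S(S(S(S(S(S(add(S(add(SSZ, Z)), mul(Z, add(SSSZ, Z)))))))))
  →21  S(S(S(S(S(S(S(add(add(SSZ, Z), mul(Z, add(SSSZ, Z))))))))))
  →22  S(S(S(S(S(S(S(add(S(add(SZ, Z)), mul(Z, add(SSSZ, Z))))))))))
  →23  S(S(S(S(S(S(S(S(add(add(SZ, Z), mul(Z, add(SSSZ, Z)))))))))))
  →24  S(S(S(S(S(S(S(S(add(S(add(Z, Z)), mul(Z, add(SSSZ, Z)))))))))))
  →25  S(S(S(S(S(S(S(S(S(add(add(Z, Z), mul(Z, add(SSSZ, Z))))))))))))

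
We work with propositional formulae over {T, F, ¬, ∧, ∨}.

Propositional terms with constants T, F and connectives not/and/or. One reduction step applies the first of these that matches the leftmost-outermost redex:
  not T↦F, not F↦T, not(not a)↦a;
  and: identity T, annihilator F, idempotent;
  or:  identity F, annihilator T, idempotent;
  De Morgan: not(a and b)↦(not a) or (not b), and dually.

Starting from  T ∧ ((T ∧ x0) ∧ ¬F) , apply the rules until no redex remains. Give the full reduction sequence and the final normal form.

Answer: normal form = x0  (in 4 steps)

Reduction:
  start: T ∧ ((T ∧ x0) ∧ ¬F)
  step 1: (T ∧ x0) ∧ ¬F
  step 2: x0 ∧ ¬F
  step 3: x0 ∧ T
  step 4: x0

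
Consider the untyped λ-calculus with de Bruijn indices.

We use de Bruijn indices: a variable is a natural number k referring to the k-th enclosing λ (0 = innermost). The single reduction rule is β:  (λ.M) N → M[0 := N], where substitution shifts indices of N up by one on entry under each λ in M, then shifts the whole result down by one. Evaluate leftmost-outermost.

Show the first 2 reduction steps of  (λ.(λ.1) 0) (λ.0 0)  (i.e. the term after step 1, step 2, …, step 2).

Answer: after 2 steps: λ.0 0

Working:
  start: (λ.(λ.1) 0) (λ.0 0)
  [1] (λ.λ.0 0) (λ.0 0)
  [2] λ.0 0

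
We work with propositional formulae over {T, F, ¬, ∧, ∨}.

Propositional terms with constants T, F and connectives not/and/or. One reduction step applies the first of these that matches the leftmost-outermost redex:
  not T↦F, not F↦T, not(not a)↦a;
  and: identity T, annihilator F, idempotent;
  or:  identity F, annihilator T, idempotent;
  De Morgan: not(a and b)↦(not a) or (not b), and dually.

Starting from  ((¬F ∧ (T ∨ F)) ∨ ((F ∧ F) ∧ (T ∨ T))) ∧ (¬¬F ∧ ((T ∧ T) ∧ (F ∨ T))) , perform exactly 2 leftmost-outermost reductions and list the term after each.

  start: ((¬F ∧ (T ∨ F)) ∨ ((F ∧ F) ∧ (T ∨ T))) ∧ (¬¬F ∧ ((T ∧ T) ∧ (F ∨ T)))
  [1] ((T ∧ (T ∨ F)) ∨ ((F ∧ F) ∧ (T ∨ T))) ∧ (¬¬F ∧ ((T ∧ T) ∧ (F ∨ T)))
  [2] ((T ∨ F) ∨ ((F ∧ F) ∧ (T ∨ T))) ∧ (¬¬F ∧ ((T ∧ T) ∧ (F ∨ T)))

Answer: after 2 steps: ((T ∨ F) ∨ ((F ∧ F) ∧ (T ∨ T))) ∧ (¬¬F ∧ ((T ∧ T) ∧ (F ∨ T)))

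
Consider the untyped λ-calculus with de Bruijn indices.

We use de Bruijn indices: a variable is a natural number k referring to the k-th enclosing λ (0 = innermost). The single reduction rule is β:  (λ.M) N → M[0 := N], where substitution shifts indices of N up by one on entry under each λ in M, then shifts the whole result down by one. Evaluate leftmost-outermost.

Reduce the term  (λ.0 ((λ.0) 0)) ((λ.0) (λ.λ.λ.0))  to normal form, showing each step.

  start: (λ.0 ((λ.0) 0)) ((λ.0) (λ.λ.λ.0))
  step 1: (λ.0) (λ.λ.λ.0) ((λ.0) ((λ.0) (λ.λ.λ.0)))
  step 2: (λ.λ.λ.0) ((λ.0) ((λ.0) (λ.λ.λ.0)))
  step 3: λ.λ.0

Answer: normal form = λ.λ.0  (in 3 steps)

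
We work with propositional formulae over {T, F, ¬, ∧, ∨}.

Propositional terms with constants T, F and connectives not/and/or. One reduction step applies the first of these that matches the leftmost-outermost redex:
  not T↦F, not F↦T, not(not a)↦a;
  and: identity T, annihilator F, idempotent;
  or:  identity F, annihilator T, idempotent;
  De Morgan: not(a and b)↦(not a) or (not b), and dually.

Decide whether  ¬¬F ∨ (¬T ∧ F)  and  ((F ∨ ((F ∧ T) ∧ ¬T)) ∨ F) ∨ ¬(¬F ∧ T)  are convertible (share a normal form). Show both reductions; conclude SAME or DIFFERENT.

Term A:
  start: ¬¬F ∨ (¬T ∧ F)
  [1] F ∨ (¬T ∧ F)
  [2] ¬T ∧ F
  [3] F

Term B:
  start: ((F ∨ ((F ∧ T) ∧ ¬T)) ∨ F) ∨ ¬(¬F ∧ T)
  [1] (F ∨ ((F ∧ T) ∧ ¬T)) ∨ ¬(¬F ∧ T)
  [2] ((F ∧ T) ∧ ¬T) ∨ ¬(¬F ∧ T)
  [3] (F ∧ ¬T) ∨ ¬(¬F ∧ T)
  [4] F ∨ ¬(¬F ∧ T)
  [5] ¬(¬F ∧ T)
  [6] ¬¬F ∨ ¬T
  [7] F ∨ ¬T
  [8] ¬T
  [9] F

Answer: SAME — A ⇓ F, B ⇓ F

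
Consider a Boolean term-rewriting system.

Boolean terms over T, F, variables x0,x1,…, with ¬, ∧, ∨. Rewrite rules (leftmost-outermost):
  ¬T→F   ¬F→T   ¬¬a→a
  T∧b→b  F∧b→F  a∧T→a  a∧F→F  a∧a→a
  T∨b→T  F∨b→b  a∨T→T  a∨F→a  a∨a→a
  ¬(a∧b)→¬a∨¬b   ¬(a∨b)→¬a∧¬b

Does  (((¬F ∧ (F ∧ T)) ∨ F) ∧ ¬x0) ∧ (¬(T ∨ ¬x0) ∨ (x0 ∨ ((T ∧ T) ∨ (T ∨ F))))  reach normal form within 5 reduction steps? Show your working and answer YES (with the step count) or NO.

Answer: NO — after 5 steps the term is F ∧ (¬(T ∨ ¬x0) ∨ (x0 ∨ ((T ∧ T) ∨ (T ∨ F)))), not yet normal

Reduction:
  start: (((¬F ∧ (F ∧ T)) ∨ F) ∧ ¬x0) ∧ (¬(T ∨ ¬x0) ∨ (x0 ∨ ((T ∧ T) ∨ (T ∨ F))))
  [1] ((¬F ∧ (F ∧ T)) ∧ ¬x0) ∧ (¬(T ∨ ¬x0) ∨ (x0 ∨ ((T ∧ T) ∨ (T ∨ F))))
  [2] ((T ∧ (F ∧ T)) ∧ ¬x0) ∧ (¬(T ∨ ¬x0) ∨ (x0 ∨ ((T ∧ T) ∨ (T ∨ F))))
  [3] ((F ∧ T) ∧ ¬x0) ∧ (¬(T ∨ ¬x0) ∨ (x0 ∨ ((T ∧ T) ∨ (T ∨ F))))
  [4] (F ∧ ¬x0) ∧ (¬(T ∨ ¬x0) ∨ (x0 ∨ ((T ∧ T) ∨ (T ∨ F))))
  [5] F ∧ (¬(T ∨ ¬x0) ∨ (x0 ∨ ((T ∧ T) ∨ (T ∨ F))))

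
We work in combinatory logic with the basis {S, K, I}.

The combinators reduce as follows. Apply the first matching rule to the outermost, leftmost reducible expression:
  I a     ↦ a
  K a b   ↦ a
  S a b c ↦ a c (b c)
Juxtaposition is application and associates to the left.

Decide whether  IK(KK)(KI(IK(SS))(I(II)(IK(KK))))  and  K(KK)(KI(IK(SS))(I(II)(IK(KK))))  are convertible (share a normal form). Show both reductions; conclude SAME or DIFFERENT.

Term A:
  start: IK(KK)(KI(IK(SS))(I(II)(IK(KK))))
  step 1: K(KK)(KI(IK(SS))(I(II)(IK(KK))))
  step 2: KK

Term B:
  start: K(KK)(KI(IK(SS))(I(II)(IK(KK))))
  step 1: KK

Answer: SAME — A ⇓ KK, B ⇓ KK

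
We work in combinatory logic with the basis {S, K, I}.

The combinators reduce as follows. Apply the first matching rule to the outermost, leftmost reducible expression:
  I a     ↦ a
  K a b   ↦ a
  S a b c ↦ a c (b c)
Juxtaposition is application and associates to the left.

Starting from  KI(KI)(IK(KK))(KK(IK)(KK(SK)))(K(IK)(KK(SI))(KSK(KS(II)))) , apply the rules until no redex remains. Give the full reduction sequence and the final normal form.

  start: KI(KI)(IK(KK))(KK(IK)(KK(SK)))(K(IK)(KK(SI))(KSK(KS(II))))
  →1  I(IK(KK))(KK(IK)(KK(SK)))(K(IK)(KK(SI))(KSK(KS(II))))
  →2  IK(KK)(KK(IK)(KK(SK)))(K(IK)(KK(SI))(KSK(KS(II))))
  →3  K(KK)(KK(IK)(KK(SK)))(K(IK)(KK(SI))(KSK(KS(II))))
  →4  KK(K(IK)(KK(SI))(KSK(KS(II))))
  →5  K

Answer: normal form = K  (in 5 steps)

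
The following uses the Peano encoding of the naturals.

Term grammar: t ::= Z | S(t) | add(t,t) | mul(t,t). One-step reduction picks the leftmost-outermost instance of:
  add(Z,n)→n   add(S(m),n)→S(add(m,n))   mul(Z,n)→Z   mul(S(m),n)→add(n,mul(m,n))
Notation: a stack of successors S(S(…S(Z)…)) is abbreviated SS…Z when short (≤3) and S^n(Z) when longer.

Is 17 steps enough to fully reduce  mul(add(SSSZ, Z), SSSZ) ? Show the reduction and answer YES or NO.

Answer: NO — after 17 steps the term is S(S(S(S(S(S(S(S(S(add(Z, mul(add(Z, Z), SSSZ))))))))))), not yet normal

Reduction:
  start: mul(add(SSSZ, Z), SSSZ)
  [1] mul(S(add(SSZ, Z)), SSSZ)
  [2] add(SSSZ, mul(add(SSZ, Z), SSSZ))
  [3] S(add(SSZ, mul(add(SSZ, Z), SSSZ)))
  [4] S(S(add(SZ, mul(add(SSZ, Z), SSSZ))))
  [5] S(S(S(add(Z, mul(add(SSZ, Z), SSSZ)))))
  [6] S(S(S(mul(add(SSZ, Z), SSSZ))))
  [7] S(S(S(mul(S(add(SZ, Z)), SSSZ))))
  [8] S(S(S(add(SSSZ, mul(add(SZ, Z), SSSZ)))))
  [9] S(S(S(S(add(SSZ, mul(add(SZ, Z), SSSZ))))))
  [10] S(S(S(S(S(add(SZ, mul(add(SZ, Z), SSSZ)))))))
  [11] S(S(S(S(S(S(add(Z, mul(add(SZ, Z), SSSZ))))))))
  [12] S(S(S(S(S(S(mul(add(SZ, Z), SSSZ)))))))
  [13] S(S(S(S(S(S(mul(S(add(Z, Z)), SSSZ)))))))
  [14] S(S(S(S(S(S(add(SSSZ, mul(add(Z, Z), SSSZ))))))))
  [15] S(S(S(S(S(S(S(add(SSZ, mul(add(Z, Z), SSSZ)))))))))
  [16] S(S(S(S(S(S(S(S(add(SZ, mul(add(Z, Z), SSSZ))))))))))
  [17] S(S(S(S(S(S(S(S(S(add(Z, mul(add(Z, Z), SSSZ)))))))))))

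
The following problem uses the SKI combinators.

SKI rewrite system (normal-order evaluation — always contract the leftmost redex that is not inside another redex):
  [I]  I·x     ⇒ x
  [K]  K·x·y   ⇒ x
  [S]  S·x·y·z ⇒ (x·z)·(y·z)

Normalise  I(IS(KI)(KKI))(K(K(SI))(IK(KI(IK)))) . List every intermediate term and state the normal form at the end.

  start: I(IS(KI)(KKI))(K(K(SI))(IK(KI(IK))))
  [1] IS(KI)(KKI)(K(K(SI))(IK(KI(IK))))
  [2] S(KI)(KKI)(K(K(SI))(IK(KI(IK))))
  [3] KI(K(K(SI))(IK(KI(IK))))(KKI(K(K(SI))(IK(KI(IK)))))
  [4] I(KKI(K(K(SI))(IK(KI(IK)))))
  [5] KKI(K(K(SI))(IK(KI(IK))))
  [6] K(K(K(SI))(IK(KI(IK))))
  [7] K(K(SI))

Answer: normal form = K(K(SI))  (in 7 steps)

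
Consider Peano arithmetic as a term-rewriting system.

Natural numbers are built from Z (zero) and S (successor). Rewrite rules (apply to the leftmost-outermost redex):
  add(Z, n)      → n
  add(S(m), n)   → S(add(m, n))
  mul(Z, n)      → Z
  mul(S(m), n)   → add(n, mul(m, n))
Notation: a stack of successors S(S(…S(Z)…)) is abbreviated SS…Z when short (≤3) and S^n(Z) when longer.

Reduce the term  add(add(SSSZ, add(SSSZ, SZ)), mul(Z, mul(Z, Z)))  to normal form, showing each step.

  start: add(add(SSSZ, add(SSSZ, SZ)), mul(Z, mul(Z, Z)))
  [1] add(S(add(SSZ, add(SSSZ, SZ))), mul(Z, mul(Z, Z)))
  [2] S(add(add(SSZ, add(SSSZ, SZ)), mul(Z, mul(Z, Z))))
  [3] S(add(S(add(SZ, add(SSSZ, SZ))), mul(Z, mul(Z, Z))))
  [4] S(S(add(add(SZ, add(SSSZ, SZ)), mul(Z, mul(Z, Z)))))
  [5] S(S(add(S(add(Z, add(SSSZ, SZ))), mul(Z, mul(Z, Z)))))
  [6] S(S(S(add(add(Z, add(SSSZ, SZ)), mul(Z, mul(Z, Z))))))
  [7] S(S(S(add(add(SSSZ, SZ), mul(Z, mul(Z, Z))))))
  [8] S(S(S(add(S(add(SSZ, SZ)), mul(Z, mul(Z, Z))))))
  [9] S(S(S(S(add(add(SSZ, SZ), mul(Z, mul(Z, Z)))))))
  [10] S(S(S(S(add(S(add(SZ, SZ)), mul(Z, mul(Z, Z)))))))
  [11] S(S(S(S(S(add(add(SZ, SZ), mul(Z, mul(Z, Z))))))))
  [12] S(S(S(S(S(add(S(add(Z, SZ)), mul(Z, mul(Z, Z))))))))
  [13] S(S(S(S(S(S(add(add(Z, SZ), mul(Z, mul(Z, Z)))))))))
  [14] S(S(S(S(S(S(add(SZ, mul(Z, mul(Z, Z)))))))))
  [15] S(S(S(S(S(S(S(add(Z, mul(Z, mul(Z, Z))))))))))
  [16] S(S(S(S(S(S(S(mul(Z, mul(Z, Z)))))))))
  [17] S^7(Z)

Answer: normal form = S^7(Z)  (in 17 steps)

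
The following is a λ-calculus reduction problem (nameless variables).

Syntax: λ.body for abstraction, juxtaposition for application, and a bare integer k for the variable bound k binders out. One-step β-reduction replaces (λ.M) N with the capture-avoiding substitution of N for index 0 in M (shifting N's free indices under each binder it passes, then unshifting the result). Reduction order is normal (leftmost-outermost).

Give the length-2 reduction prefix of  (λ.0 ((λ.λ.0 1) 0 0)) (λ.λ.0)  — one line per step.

  start: (λ.0 ((λ.λ.0 1) 0 0)) (λ.λ.0)
  [1] (λ.λ.0) ((λ.λ.0 1) (λ.λ.0) (λ.λ.0))
  [2] λ.0

Answer: after 2 steps: λ.0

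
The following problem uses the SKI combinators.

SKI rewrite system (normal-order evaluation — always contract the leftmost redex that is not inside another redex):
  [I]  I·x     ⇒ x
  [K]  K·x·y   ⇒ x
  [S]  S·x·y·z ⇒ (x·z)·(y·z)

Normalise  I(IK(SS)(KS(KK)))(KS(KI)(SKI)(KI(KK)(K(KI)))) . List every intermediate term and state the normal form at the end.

Answer: normal form = SS(S(SKI)(K(KI)))  (in 6 steps)

Reduction:
  start: I(IK(SS)(KS(KK)))(KS(KI)(SKI)(KI(KK)(K(KI))))
  →1  IK(SS)(KS(KK))(KS(KI)(SKI)(KI(KK)(K(KI))))
  →2  K(SS)(KS(KK))(KS(KI)(SKI)(KI(KK)(K(KI))))
  →3  SS(KS(KI)(SKI)(KI(KK)(K(KI))))
  →4  SS(S(SKI)(KI(KK)(K(KI))))
  →5  SS(S(SKI)(I(K(KI))))
  →6  SS(S(SKI)(K(KI)))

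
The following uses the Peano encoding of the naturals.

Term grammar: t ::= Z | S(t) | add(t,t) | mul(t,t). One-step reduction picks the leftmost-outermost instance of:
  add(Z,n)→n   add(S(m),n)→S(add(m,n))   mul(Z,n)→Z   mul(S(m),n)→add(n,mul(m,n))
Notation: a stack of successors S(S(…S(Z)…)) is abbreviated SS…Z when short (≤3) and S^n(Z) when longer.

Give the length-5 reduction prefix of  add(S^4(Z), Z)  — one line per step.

Answer: after 5 steps: S^4(Z)

Reduction:
  start: add(S^4(Z), Z)
  step 1: S(add(SSSZ, Z))
  step 2: S(S(add(SSZ, Z)))
  step 3: S(S(S(add(SZ, Z))))
  step 4: S(S(S(S(add(Z, Z)))))
  step 5: S^4(Z)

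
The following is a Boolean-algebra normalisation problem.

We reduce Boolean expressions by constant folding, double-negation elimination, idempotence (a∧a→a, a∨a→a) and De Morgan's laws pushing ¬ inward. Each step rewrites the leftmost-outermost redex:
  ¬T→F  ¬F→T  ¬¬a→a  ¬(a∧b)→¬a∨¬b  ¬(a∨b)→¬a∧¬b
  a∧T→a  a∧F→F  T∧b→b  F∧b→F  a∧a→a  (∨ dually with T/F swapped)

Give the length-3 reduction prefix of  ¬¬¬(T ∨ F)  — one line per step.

  start: ¬¬¬(T ∨ F)
  →1  ¬(T ∨ F)
  →2  ¬T ∧ ¬F
  →3  F ∧ ¬F

Answer: after 3 steps: F ∧ ¬F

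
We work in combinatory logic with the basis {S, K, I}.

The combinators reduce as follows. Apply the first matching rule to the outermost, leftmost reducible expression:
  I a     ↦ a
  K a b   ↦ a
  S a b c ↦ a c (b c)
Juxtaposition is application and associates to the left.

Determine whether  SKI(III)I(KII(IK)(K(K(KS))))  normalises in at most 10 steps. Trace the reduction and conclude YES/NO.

Answer: YES — reaches normal form K(K(K(KS))) in 9 ≤ 10 steps

Working:
  start: SKI(III)I(KII(IK)(K(K(KS))))
  →1  K(III)(I(III))I(KII(IK)(K(K(KS))))
  →2  IIII(KII(IK)(K(K(KS))))
  →3  III(KII(IK)(K(K(KS))))
  →4  II(KII(IK)(K(K(KS))))
  →5  I(KII(IK)(K(K(KS))))
  →6  KII(IK)(K(K(KS)))
  →7  I(IK)(K(K(KS)))
  →8  IK(K(K(KS)))
  →9  K(K(K(KS)))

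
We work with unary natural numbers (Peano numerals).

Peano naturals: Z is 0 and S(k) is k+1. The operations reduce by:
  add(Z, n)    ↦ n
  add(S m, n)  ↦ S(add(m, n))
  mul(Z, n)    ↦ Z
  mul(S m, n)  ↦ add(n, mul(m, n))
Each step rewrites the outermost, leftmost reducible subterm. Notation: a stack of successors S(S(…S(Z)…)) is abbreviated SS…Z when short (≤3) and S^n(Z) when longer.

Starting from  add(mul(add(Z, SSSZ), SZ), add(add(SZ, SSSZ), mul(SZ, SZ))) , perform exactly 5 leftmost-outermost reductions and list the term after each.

Answer: after 5 steps: S(add(mul(SSZ, SZ), add(add(SZ, SSSZ), mul(SZ, SZ))))

Working:
  start: add(mul(add(Z, SSSZ), SZ), add(add(SZ, SSSZ), mul(SZ, SZ)))
  [1] add(mul(SSSZ, SZ), add(add(SZ, SSSZ), mul(SZ, SZ)))
  [2] add(add(SZ, mul(SSZ, SZ)), add(add(SZ, SSSZ), mul(SZ, SZ)))
  [3] add(S(add(Z, mul(SSZ, SZ))), add(add(SZ, SSSZ), mul(SZ, SZ)))
  [4] S(add(add(Z, mul(SSZ, SZ)), add(add(SZ, SSSZ), mul(SZ, SZ))))
  [5] S(add(mul(SSZ, SZ), add(add(SZ, SSSZ), mul(SZ, SZ))))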